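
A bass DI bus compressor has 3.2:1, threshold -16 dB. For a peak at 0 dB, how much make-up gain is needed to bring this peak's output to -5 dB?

6 dB

Overshoot 16 dB → 16/3.2 = 5 dB after compression, so the compressed level is -16 + 5 = -11 dB.
Make-up = target − compressed = -5 − (-11) = 6 dB.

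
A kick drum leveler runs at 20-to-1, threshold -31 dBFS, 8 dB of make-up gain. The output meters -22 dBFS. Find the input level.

-11 dBFS

Before make-up, the level was -22 − 8 = -30 dBFS.
The compressed level sits -30 − (-31) = 1 dB over threshold.
Undo the ratio: input overshoot = 1 × 20 = 20 dB, giving input = -11 dBFS.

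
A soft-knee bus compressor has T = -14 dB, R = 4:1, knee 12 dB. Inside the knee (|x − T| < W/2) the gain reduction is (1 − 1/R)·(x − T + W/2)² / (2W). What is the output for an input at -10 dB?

x − T + W/2 = -10 − (-14) + 6 = 10.
GR = (1 − 1/4) × 10² / 24 = 0.75 × 100 / 24 = 3.125 dB.
Output = -10 − 3.125 = -13.125 dB.

-13.125 dB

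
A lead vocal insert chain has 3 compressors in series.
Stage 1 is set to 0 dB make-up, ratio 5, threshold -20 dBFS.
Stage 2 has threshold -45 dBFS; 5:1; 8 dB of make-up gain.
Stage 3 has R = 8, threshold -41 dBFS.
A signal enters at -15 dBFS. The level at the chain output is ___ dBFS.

-39.85 dBFS

Stage 1: 5 dB above -20 dBFS, reduced 5:1 to 1 dB above → -19 dBFS.
Stage 2: overshoot 26 dB → 26/5 = 5.2 dB → -39.8 dBFS; +8 dB make-up → -31.8 dBFS.
Stage 3: -31.8 dBFS is 9.2 dB over -41 dBFS; at 8:1 that becomes 1.15 dB over, giving -39.85 dBFS.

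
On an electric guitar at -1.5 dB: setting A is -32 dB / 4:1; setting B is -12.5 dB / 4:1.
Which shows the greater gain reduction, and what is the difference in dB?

A, by 14.625 dB

A: GR = 30.5 − 30.5/4 = 22.875 dB.
B: GR = 11 − 11/4 = 8.25 dB.
A applies 14.625 dB more gain reduction.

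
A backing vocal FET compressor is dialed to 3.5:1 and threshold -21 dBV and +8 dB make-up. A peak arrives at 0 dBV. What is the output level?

-7 dBV

The input is 21 dB above the -21 dBV threshold.
The 21 dB excess becomes 6 dB after 3.5:1 reduction.
That puts the output at -15 dBV; make-up adds 8 dB, giving -7 dBV.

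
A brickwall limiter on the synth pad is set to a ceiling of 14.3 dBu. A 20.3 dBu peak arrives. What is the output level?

14.3 dBu

The limiter clamps the peak to its 14.3 dBu ceiling.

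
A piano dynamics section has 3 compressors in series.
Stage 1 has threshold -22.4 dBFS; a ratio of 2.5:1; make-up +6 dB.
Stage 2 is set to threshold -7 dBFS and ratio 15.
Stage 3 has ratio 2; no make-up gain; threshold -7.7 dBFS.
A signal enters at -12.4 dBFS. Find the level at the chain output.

-12.4 dBFS

Stage 1: 10 dB above -22.4 dBFS, reduced 2.5:1 to 4 dB above → -18.4 dBFS; +6 dB make-up → -12.4 dBFS.
Stage 2: -12.4 dBFS is at or below the -7 dBFS threshold — no compression; output -12.4 dBFS.
Stage 3: -12.4 dBFS ≤ -7.7 dBFS, so stage 3 doesn't engage; output -12.4 dBFS.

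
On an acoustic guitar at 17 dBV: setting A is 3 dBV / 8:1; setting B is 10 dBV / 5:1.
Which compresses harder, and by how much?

A, by 6.65 dB

A: overshoot 14 dB → output overshoot 1.75 dB → GR 12.25 dB.
B: overshoot 7 dB → output overshoot 1.4 dB → GR 5.6 dB.
A applies 6.65 dB more gain reduction.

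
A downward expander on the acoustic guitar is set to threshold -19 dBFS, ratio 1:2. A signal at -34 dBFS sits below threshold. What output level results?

The input is 15 dB below the -19 dBFS threshold.
A 1:2 expander multiplies undershoot by 2: 15 × 2 = 30 dB below threshold.
Output = -19 − 30 = -49 dBFS.

-49 dBFS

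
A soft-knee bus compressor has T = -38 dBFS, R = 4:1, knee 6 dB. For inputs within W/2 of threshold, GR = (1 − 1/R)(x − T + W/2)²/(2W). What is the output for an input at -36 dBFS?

-37.5625 dBFS

x − T + W/2 = -36 − (-38) + 3 = 5.
GR = (1 − 1/4) × 5² / 12 = 0.75 × 25 / 12 = 1.5625 dB.
Output = -36 − 1.5625 = -37.5625 dBFS.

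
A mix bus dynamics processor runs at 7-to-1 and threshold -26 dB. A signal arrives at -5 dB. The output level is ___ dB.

The input is 21 dB above the -26 dB threshold.
The 21 dB excess becomes 3 dB after 7:1 reduction.
Output = -26 + 3 = -23 dB.

-23 dB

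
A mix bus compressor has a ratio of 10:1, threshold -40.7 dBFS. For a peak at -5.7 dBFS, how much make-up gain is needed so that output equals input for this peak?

Without make-up, output = threshold + overshoot/10 = -40.7 + 3.5 = -37.2 dBFS.
Gap to target: 31.5 dB.

31.5 dB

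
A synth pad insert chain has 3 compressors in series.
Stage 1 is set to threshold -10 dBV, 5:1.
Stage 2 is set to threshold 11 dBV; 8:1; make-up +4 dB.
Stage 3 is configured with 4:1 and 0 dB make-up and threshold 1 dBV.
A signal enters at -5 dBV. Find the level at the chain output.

Stage 1: 5 dB above -10 dBV, reduced 5:1 to 1 dB above → -9 dBV.
Stage 2: -9 dBV ≤ 11 dBV, so stage 2 doesn't engage; make-up brings it to -5 dBV.
Stage 3: below threshold (-5 ≤ 1); passes unchanged; output -5 dBV.

-5 dBV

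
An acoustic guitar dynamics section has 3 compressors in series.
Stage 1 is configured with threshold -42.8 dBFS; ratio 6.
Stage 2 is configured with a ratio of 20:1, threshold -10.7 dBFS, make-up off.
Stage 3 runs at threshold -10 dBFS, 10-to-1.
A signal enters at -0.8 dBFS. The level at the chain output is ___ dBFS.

-35.8 dBFS

Stage 1: 42 dB above -42.8 dBFS, reduced 6:1 to 7 dB above → -35.8 dBFS.
Stage 2: -35.8 dBFS is at or below the -10.7 dBFS threshold — no compression; output -35.8 dBFS.
Stage 3: below threshold (-35.8 ≤ -10); passes unchanged; output -35.8 dBFS.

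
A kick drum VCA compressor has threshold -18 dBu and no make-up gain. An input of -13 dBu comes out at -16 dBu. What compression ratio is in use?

2.5:1

Input overshoot = -13 − (-18) = 5 dB; output overshoot = -16 − (-18) = 2 dB.
Ratio = 5 / 2 = 2.5.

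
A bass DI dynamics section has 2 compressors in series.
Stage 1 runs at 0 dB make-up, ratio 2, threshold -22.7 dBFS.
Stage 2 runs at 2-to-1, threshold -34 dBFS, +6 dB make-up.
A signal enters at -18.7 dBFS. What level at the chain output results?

Stage 1: 4 dB above -22.7 dBFS, reduced 2:1 to 2 dB above → -20.7 dBFS.
Stage 2: -20.7 dBFS is 13.3 dB over -34 dBFS; at 2:1 that becomes 6.65 dB over, giving -27.35 dBFS; +6 dB make-up → -21.35 dBFS.

-21.35 dBFS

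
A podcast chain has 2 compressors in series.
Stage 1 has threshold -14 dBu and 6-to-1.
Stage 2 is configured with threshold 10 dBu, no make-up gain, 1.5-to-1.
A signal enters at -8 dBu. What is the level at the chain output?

-13 dBu

Stage 1: overshoot 6 dB → 6/6 = 1 dB → -13 dBu.
Stage 2: -13 dBu ≤ 10 dBu, so stage 2 doesn't engage; output -13 dBu.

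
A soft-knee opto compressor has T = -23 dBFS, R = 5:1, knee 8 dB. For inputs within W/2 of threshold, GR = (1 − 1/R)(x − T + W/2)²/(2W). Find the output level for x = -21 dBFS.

x − T + W/2 = -21 − (-23) + 4 = 6.
GR = (1 − 1/5) × 6² / 16 = 0.8 × 36 / 16 = 1.8 dB.
Output = -21 − 1.8 = -22.8 dBFS.

-22.8 dBFS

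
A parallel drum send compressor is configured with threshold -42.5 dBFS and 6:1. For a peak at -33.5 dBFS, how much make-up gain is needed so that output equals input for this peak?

7.5 dB

Without make-up, output = threshold + overshoot/6 = -42.5 + 1.5 = -41 dBFS.
Gap to target: 7.5 dB.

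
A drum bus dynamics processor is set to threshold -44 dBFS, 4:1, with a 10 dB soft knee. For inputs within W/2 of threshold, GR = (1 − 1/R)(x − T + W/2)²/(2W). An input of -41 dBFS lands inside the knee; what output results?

x − T + W/2 = -41 − (-44) + 5 = 8.
GR = (1 − 1/4) × 8² / 20 = 0.75 × 64 / 20 = 2.4 dB.
Output = -41 − 2.4 = -43.4 dBFS.

-43.4 dBFS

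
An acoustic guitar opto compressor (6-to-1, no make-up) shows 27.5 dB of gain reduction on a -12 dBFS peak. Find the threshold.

-45 dBFS

Gain reduction = -12 − (-39.5) = 27.5 dB; output overshoot = GR / (R − 1) = 27.5 / 5 = 5.5 dB.
Threshold = output − output overshoot = -39.5 − 5.5 = -45 dBFS.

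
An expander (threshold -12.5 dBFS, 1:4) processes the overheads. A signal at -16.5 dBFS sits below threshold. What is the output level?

-28.5 dBFS

The input is 4 dB below the -12.5 dBFS threshold.
A 1:4 expander multiplies undershoot by 4: 4 × 4 = 16 dB below threshold.
Output = -12.5 − 16 = -28.5 dBFS.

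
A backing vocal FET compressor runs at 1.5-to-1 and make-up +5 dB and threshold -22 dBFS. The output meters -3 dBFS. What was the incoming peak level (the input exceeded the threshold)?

Before make-up, the level was -3 − 5 = -8 dBFS.
Post-compression overshoot = -8 − (-22) = 14 dB.
Input overshoot = R × output overshoot = 21 dB → input = -22 + 21 = -1 dBFS.

-1 dBFS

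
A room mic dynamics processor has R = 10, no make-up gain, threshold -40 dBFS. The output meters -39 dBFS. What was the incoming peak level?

-30 dBFS

The compressed level sits -39 − (-40) = 1 dB over threshold.
Input overshoot = R × output overshoot = 10 dB → input = -40 + 10 = -30 dBFS.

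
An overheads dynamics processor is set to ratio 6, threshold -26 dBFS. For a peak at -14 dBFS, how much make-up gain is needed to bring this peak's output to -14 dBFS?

Without make-up, output = threshold + overshoot/6 = -26 + 2 = -24 dBFS.
Gap to target: 10 dB.

10 dB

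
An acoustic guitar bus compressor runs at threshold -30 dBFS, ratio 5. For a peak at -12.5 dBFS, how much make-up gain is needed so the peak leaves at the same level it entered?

14 dB

Overshoot 17.5 dB → 17.5/5 = 3.5 dB after compression, so the compressed level is -30 + 3.5 = -26.5 dBFS.
Make-up = target − compressed = -12.5 − (-26.5) = 14 dB.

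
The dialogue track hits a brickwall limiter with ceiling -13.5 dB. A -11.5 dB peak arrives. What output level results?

-13.5 dB

A brickwall limiter is an ∞:1 compressor: any input above the ceiling is clamped to -13.5 dB.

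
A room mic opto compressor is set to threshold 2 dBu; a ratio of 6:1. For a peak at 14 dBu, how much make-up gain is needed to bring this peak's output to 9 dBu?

5 dB

The peak compresses to 2 + 12/6 = 4 dBu.
To reach 9 dBu requires 9 − 4 = 5 dB of make-up.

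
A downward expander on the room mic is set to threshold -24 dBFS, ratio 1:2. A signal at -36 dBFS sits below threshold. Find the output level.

Undershoot = (-24) − (-36) = 12 dB.
At 1:2, that expands to 24 dB under threshold.
Output = -24 − 24 = -48 dBFS.

-48 dBFS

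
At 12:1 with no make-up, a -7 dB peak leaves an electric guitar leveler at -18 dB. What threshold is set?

Gain reduction = -7 − (-18) = 11 dB; output overshoot = GR / (R − 1) = 11 / 11 = 1 dB.
Threshold = output − output overshoot = -18 − 1 = -19 dB.

-19 dB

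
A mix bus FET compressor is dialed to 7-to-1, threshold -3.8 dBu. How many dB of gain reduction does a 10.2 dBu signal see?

Overshoot = 10.2 − (-3.8) = 14 dB.
After 7:1 compression the overshoot becomes 14/7 = 2 dB.
Gain reduction = 14 − 2 = 12 dB.

12 dB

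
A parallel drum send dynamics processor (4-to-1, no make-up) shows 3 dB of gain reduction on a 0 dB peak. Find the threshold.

Gain reduction = 0 − (-3) = 3 dB; output overshoot = GR / (R − 1) = 3 / 3 = 1 dB.
Threshold = output − output overshoot = -3 − 1 = -4 dB.

-4 dB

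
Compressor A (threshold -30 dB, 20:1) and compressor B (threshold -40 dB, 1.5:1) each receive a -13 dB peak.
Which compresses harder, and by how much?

A, by 7.15 dB

A: GR = 17 − 17/20 = 16.15 dB.
B: GR = 27 − 27/1.5 = 9 dB.
Difference: 7.15 dB in favour of A.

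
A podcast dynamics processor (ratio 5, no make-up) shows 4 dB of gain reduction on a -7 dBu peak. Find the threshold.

Gain reduction = -7 − (-11) = 4 dB; output overshoot = GR / (R − 1) = 4 / 4 = 1 dB.
Threshold = output − output overshoot = -11 − 1 = -12 dBu.

-12 dBu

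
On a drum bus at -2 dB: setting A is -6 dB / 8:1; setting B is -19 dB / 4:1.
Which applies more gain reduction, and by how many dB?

A: 4 dB over, compressed to 0.5 dB over, so 3.5 dB of GR.
B: 17 dB over, compressed to 4.25 dB over, so 12.75 dB of GR.
B applies 9.25 dB more gain reduction.

B, by 9.25 dB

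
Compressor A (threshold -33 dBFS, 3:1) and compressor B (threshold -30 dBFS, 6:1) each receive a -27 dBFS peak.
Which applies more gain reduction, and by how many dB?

A: 6 dB over, compressed to 2 dB over, so 4 dB of GR.
B: 3 dB over, compressed to 0.5 dB over, so 2.5 dB of GR.
Difference: 1.5 dB in favour of A.

A, by 1.5 dB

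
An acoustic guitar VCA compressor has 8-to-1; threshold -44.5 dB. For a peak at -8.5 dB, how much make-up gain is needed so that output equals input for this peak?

Overshoot 36 dB → 36/8 = 4.5 dB after compression, so the compressed level is -44.5 + 4.5 = -40 dB.
Make-up = target − compressed = -8.5 − (-40) = 31.5 dB.

31.5 dB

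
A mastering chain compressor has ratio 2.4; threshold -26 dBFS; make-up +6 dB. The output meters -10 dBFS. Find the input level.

-2 dBFS

Before make-up, the level was -10 − 6 = -16 dBFS.
That's 10 dB above the -26 dBFS threshold.
Undo the ratio: input overshoot = 10 × 2.4 = 24 dB, giving input = -2 dBFS.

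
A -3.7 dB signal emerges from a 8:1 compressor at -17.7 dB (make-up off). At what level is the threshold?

-19.7 dB

Input is 16 dB above T (since output overshoot × R = input overshoot: (-17.7 − T)·8 = -3.7 − T gives T = -19.7 dB).
Check: -19.7 + (-3.7 − (-19.7))/8 = -19.7 + 2 = -17.7 dB. ✓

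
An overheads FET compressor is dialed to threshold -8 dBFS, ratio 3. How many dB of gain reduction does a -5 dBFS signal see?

2 dB

Overshoot = -5 − (-8) = 3 dB.
After 3:1 compression the overshoot becomes 3/3 = 1 dB.
Gain reduction = 3 − 1 = 2 dB.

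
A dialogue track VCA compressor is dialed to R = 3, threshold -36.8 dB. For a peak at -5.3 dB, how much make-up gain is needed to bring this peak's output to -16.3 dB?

Without make-up, output = threshold + overshoot/3 = -36.8 + 10.5 = -26.3 dB.
Gap to target: 10 dB.

10 dB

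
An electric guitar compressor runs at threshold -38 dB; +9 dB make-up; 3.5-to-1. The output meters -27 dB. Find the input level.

Stripping the +9 dB make-up gives -36 dB at the gain stage.
The compressed level sits -36 − (-38) = 2 dB over threshold.
Undo the ratio: input overshoot = 2 × 3.5 = 7 dB, giving input = -31 dB.

-31 dB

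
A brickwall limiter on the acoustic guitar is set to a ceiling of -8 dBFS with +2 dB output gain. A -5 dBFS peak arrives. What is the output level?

A brickwall limiter is an ∞:1 compressor: any input above the ceiling is clamped to -8 dBFS.
Output gain then adds 2 dB: -8 + 2 = -6 dBFS.

-6 dBFS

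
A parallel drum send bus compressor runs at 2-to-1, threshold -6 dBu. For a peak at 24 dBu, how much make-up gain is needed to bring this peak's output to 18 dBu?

9 dB

Overshoot 30 dB → 30/2 = 15 dB after compression, so the compressed level is -6 + 15 = 9 dBu.
Make-up = target − compressed = 18 − 9 = 9 dB.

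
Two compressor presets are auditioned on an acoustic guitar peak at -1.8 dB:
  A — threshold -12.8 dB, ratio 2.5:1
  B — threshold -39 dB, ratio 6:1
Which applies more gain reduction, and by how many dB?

B, by 24.4 dB

A: 11 dB over, compressed to 4.4 dB over, so 6.6 dB of GR.
B: 37.2 dB over, compressed to 6.2 dB over, so 31 dB of GR.
Difference: 24.4 dB in favour of B.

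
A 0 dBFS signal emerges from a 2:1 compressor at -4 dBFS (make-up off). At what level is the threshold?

-8 dBFS

Gain reduction = 0 − (-4) = 4 dB; output overshoot = GR / (R − 1) = 4 / 1 = 4 dB.
Threshold = output − output overshoot = -4 − 4 = -8 dBFS.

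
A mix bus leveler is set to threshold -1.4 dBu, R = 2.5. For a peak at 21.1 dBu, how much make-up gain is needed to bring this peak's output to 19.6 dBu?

Without make-up, output = threshold + overshoot/2.5 = -1.4 + 9 = 7.6 dBu.
Gap to target: 12 dB.

12 dB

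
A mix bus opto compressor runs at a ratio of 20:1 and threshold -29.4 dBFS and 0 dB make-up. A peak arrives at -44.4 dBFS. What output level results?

-44.4 dBFS is 15 dB below the -29.4 dBFS threshold, so no gain reduction is applied.
Output = input = -44.4 dBFS.

-44.4 dBFS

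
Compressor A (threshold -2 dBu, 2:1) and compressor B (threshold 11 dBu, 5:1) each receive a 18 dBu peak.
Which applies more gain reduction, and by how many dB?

A, by 4.4 dB

A: overshoot 20 dB → output overshoot 10 dB → GR 10 dB.
B: overshoot 7 dB → output overshoot 1.4 dB → GR 5.6 dB.
A reduces 4.4 dB more.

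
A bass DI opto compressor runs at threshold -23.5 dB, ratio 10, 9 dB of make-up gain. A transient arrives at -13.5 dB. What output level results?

-13.5 dB

The input is 10 dB above the -23.5 dB threshold.
The 10 dB excess becomes 1 dB after 10:1 reduction.
So the level is -23.5 + 1 = -22.5 dB; make-up adds 9 dB, giving -13.5 dB.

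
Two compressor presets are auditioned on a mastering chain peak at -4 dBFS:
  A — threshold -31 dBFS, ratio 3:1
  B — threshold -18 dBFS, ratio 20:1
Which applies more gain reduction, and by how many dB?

A, by 4.7 dB

A: overshoot 27 dB → output overshoot 9 dB → GR 18 dB.
B: overshoot 14 dB → output overshoot 0.7 dB → GR 13.3 dB.
Difference: 4.7 dB in favour of A.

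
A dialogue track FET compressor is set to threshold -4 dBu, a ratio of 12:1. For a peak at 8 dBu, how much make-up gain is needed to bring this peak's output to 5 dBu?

8 dB

The peak compresses to -4 + 12/12 = -3 dBu.
To reach 5 dBu requires 5 − (-3) = 8 dB of make-up.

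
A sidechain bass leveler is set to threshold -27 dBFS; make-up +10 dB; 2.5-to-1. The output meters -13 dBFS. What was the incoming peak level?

-17 dBFS

Remove make-up: -13 − 10 = -23 dBFS.
Post-compression overshoot = -23 − (-27) = 4 dB.
Input overshoot = R × output overshoot = 10 dB → input = -27 + 10 = -17 dBFS.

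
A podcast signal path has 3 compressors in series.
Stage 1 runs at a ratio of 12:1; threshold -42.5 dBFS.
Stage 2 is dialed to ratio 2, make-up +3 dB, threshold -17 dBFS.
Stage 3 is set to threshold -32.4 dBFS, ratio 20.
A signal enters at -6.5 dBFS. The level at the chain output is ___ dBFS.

-36.5 dBFS

Stage 1: 36 dB above -42.5 dBFS, reduced 12:1 to 3 dB above → -39.5 dBFS.
Stage 2: -39.5 dBFS ≤ -17 dBFS, so stage 2 doesn't engage; make-up brings it to -36.5 dBFS.
Stage 3: -36.5 dBFS ≤ -32.4 dBFS, so stage 3 doesn't engage; output -36.5 dBFS.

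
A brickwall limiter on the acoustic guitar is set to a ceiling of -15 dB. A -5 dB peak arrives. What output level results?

-15 dB

At ∞:1, everything above -15 dB is held at the ceiling.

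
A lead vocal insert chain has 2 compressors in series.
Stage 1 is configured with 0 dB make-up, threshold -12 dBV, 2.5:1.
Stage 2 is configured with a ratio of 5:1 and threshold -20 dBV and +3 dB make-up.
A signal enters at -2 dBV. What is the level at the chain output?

Stage 1: -2 dBV is 10 dB over -12 dBV; at 2.5:1 that becomes 4 dB over, giving -8 dBV.
Stage 2: -8 dBV is 12 dB over -20 dBV; at 5:1 that becomes 2.4 dB over, giving -17.6 dBV; +3 dB make-up → -14.6 dBV.

-14.6 dBV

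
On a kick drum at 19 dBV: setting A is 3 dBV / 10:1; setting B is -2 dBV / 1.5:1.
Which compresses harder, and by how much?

A, by 7.4 dB

A: overshoot 16 dB → output overshoot 1.6 dB → GR 14.4 dB.
B: overshoot 21 dB → output overshoot 14 dB → GR 7 dB.
A applies 7.4 dB more gain reduction.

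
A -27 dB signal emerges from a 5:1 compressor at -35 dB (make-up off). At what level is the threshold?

-37 dB

Input is 10 dB above T (since output overshoot × R = input overshoot: (-35 − T)·5 = -27 − T gives T = -37 dB).
Check: -37 + (-27 − (-37))/5 = -37 + 2 = -35 dB. ✓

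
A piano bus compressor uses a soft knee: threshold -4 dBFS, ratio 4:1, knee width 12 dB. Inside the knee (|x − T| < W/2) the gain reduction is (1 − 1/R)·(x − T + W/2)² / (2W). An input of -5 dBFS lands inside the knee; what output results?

x − T + W/2 = -5 − (-4) + 6 = 5.
GR = (1 − 1/4) × 5² / 24 = 0.75 × 25 / 24 = 0.78125 dB.
Output = -5 − 0.78125 = -5.78125 dBFS.

-5.78125 dBFS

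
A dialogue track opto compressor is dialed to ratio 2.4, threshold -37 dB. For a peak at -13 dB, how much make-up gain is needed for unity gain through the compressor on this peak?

14 dB

Overshoot 24 dB → 24/2.4 = 10 dB after compression, so the compressed level is -37 + 10 = -27 dB.
Make-up = target − compressed = -13 − (-27) = 14 dB.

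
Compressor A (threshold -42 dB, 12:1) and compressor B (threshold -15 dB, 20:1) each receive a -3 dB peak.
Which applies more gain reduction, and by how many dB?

A, by 24.35 dB

A: GR = 39 − 39/12 = 35.75 dB.
B: GR = 12 − 12/20 = 11.4 dB.
A applies 24.35 dB more gain reduction.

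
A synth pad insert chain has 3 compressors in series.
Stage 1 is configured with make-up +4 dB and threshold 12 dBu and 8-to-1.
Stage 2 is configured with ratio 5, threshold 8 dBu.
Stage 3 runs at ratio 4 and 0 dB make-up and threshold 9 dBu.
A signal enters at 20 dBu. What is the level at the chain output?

Stage 1: 8 dB above 12 dBu, reduced 8:1 to 1 dB above → 13 dBu; +4 dB make-up → 17 dBu.
Stage 2: overshoot 9 dB → 9/5 = 1.8 dB → 9.8 dBu.
Stage 3: overshoot 0.8 dB → 0.8/4 = 0.2 dB → 9.2 dBu.

9.2 dBu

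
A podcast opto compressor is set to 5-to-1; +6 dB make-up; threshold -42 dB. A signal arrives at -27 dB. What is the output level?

-33 dB

The input is 15 dB above the -42 dB threshold.
At 5:1 the overshoot is divided by 5, leaving 3 dB above threshold.
Output = -42 + 3 = -39 dB; make-up adds 6 dB, giving -33 dB.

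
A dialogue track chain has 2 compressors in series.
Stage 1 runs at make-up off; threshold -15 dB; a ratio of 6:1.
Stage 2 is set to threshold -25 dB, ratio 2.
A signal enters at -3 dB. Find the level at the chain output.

-19 dB

Stage 1: 12 dB above -15 dB, reduced 6:1 to 2 dB above → -13 dB.
Stage 2: overshoot 12 dB → 12/2 = 6 dB → -19 dB.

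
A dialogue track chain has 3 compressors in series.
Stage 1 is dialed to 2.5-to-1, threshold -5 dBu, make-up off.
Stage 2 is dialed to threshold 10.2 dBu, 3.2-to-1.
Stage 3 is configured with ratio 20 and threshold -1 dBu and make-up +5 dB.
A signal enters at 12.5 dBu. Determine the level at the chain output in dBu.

Stage 1: 12.5 dBu is 17.5 dB over -5 dBu; at 2.5:1 that becomes 7 dB over, giving 2 dBu.
Stage 2: 2 dBu is at or below the 10.2 dBu threshold — no compression; output 2 dBu.
Stage 3: 2 dBu is 3 dB over -1 dBu; at 20:1 that becomes 0.15 dB over, giving -0.85 dBu; +5 dB make-up → 4.15 dBu.

4.15 dBu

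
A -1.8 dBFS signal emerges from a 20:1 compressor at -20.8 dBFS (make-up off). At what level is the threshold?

-21.8 dBFS

Input is 20 dB above T (since output overshoot × R = input overshoot: (-20.8 − T)·20 = -1.8 − T gives T = -21.8 dBFS).
Check: -21.8 + (-1.8 − (-21.8))/20 = -21.8 + 1 = -20.8 dBFS. ✓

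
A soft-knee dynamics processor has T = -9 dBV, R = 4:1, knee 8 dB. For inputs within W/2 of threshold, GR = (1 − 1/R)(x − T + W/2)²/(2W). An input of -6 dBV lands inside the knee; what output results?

x − T + W/2 = -6 − (-9) + 4 = 7.
GR = (1 − 1/4) × 7² / 16 = 0.75 × 49 / 16 = 2.296875 dB.
Output = -6 − 2.296875 = -8.296875 dBV.

-8.296875 dBV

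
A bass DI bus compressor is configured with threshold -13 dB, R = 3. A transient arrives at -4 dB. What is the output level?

-10 dB

Overshoot: -4 − (-13) = 9 dB.
3:1 compression reduces that to 9/3 = 3 dB over.
Output = -13 + 3 = -10 dB.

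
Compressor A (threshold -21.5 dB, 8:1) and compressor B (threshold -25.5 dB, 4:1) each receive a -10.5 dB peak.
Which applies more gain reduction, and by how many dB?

B, by 1.625 dB

A: overshoot 11 dB → output overshoot 1.375 dB → GR 9.625 dB.
B: overshoot 15 dB → output overshoot 3.75 dB → GR 11.25 dB.
B reduces 1.625 dB more.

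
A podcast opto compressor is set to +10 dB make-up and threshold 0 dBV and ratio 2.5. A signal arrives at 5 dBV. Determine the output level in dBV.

The input is 5 dB above the 0 dBV threshold.
The 5 dB excess becomes 2 dB after 2.5:1 reduction.
That puts the output at 2 dBV; make-up adds 10 dB, giving 12 dBV.

12 dBV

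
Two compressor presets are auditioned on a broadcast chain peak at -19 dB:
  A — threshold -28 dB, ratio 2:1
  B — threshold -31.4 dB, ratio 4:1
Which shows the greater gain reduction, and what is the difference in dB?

B, by 4.8 dB

A: 9 dB over, compressed to 4.5 dB over, so 4.5 dB of GR.
B: 12.4 dB over, compressed to 3.1 dB over, so 9.3 dB of GR.
B applies 4.8 dB more gain reduction.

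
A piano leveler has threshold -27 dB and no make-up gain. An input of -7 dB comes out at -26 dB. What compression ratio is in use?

Input overshoot = -7 − (-27) = 20 dB; output overshoot = -26 − (-27) = 1 dB.
Ratio = 20 / 1 = 20.

20:1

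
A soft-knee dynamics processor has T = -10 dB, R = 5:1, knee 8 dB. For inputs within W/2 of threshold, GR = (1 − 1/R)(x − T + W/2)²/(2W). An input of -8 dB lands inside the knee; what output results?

x − T + W/2 = -8 − (-10) + 4 = 6.
GR = (1 − 1/5) × 6² / 16 = 0.8 × 36 / 16 = 1.8 dB.
Output = -8 − 1.8 = -9.8 dB.

-9.8 dB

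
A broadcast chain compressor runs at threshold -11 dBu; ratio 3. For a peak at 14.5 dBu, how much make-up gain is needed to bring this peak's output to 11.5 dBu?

14 dB

The peak compresses to -11 + 25.5/3 = -2.5 dBu.
To reach 11.5 dBu requires 11.5 − (-2.5) = 14 dB of make-up.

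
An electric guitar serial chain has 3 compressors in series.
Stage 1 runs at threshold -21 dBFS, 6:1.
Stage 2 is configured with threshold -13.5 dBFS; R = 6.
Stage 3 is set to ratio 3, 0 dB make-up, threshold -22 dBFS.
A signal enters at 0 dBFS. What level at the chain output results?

Stage 1: overshoot 21 dB → 21/6 = 3.5 dB → -17.5 dBFS.
Stage 2: -17.5 dBFS ≤ -13.5 dBFS, so stage 2 doesn't engage; output -17.5 dBFS.
Stage 3: -17.5 dBFS is 4.5 dB over -22 dBFS; at 3:1 that becomes 1.5 dB over, giving -20.5 dBFS.

-20.5 dBFS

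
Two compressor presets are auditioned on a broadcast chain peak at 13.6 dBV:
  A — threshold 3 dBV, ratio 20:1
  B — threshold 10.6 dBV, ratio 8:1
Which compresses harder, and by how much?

A, by 7.445 dB

A: overshoot 10.6 dB → output overshoot 0.53 dB → GR 10.07 dB.
B: overshoot 3 dB → output overshoot 0.375 dB → GR 2.625 dB.
A reduces 7.445 dB more.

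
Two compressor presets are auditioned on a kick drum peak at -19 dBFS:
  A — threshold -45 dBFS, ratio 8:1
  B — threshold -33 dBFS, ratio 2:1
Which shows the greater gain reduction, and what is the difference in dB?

A, by 15.75 dB

A: overshoot 26 dB → output overshoot 3.25 dB → GR 22.75 dB.
B: overshoot 14 dB → output overshoot 7 dB → GR 7 dB.
A applies 15.75 dB more gain reduction.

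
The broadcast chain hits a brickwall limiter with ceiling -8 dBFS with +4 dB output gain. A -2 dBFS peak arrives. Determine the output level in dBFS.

-4 dBFS

The limiter clamps the peak to its -8 dBFS ceiling.
Output gain then adds 4 dB: -8 + 4 = -4 dBFS.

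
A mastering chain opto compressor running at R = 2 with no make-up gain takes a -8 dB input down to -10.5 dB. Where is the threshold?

Input is 5 dB above T (since output overshoot × R = input overshoot: (-10.5 − T)·2 = -8 − T gives T = -13 dB).
Check: -13 + (-8 − (-13))/2 = -13 + 2.5 = -10.5 dB. ✓

-13 dB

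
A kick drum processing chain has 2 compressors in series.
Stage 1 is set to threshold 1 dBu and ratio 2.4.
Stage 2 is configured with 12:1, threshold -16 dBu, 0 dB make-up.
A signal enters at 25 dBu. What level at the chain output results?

Stage 1: 25 dBu is 24 dB over 1 dBu; at 2.4:1 that becomes 10 dB over, giving 11 dBu.
Stage 2: 11 dBu is 27 dB over -16 dBu; at 12:1 that becomes 2.25 dB over, giving -13.75 dBu.

-13.75 dBu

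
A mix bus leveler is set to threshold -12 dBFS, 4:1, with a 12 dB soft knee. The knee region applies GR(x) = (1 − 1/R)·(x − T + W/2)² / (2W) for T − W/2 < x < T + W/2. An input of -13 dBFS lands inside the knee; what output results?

-13.78125 dBFS

x − T + W/2 = -13 − (-12) + 6 = 5.
GR = (1 − 1/4) × 5² / 24 = 0.75 × 25 / 24 = 0.78125 dB.
Output = -13 − 0.78125 = -13.78125 dBFS.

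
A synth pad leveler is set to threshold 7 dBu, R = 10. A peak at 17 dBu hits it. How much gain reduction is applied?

The signal is 10 dB above threshold.
A 10:1 ratio leaves 1 dB of that excess.
Gain reduction = 10 − 1 = 9 dB.

9 dB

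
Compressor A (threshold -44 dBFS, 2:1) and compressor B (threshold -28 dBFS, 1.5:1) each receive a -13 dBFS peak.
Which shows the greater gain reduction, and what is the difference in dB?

A: overshoot 31 dB → output overshoot 15.5 dB → GR 15.5 dB.
B: overshoot 15 dB → output overshoot 10 dB → GR 5 dB.
A reduces 10.5 dB more.

A, by 10.5 dB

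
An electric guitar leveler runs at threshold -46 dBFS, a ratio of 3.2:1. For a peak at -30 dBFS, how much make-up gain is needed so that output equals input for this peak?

11 dB

Overshoot 16 dB → 16/3.2 = 5 dB after compression, so the compressed level is -46 + 5 = -41 dBFS.
Make-up = target − compressed = -30 − (-41) = 11 dB.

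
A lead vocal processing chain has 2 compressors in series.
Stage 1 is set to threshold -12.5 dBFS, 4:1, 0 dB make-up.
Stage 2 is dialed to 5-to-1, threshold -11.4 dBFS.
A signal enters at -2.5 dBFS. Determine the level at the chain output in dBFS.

Stage 1: 10 dB above -12.5 dBFS, reduced 4:1 to 2.5 dB above → -10 dBFS.
Stage 2: 1.4 dB above -11.4 dBFS, reduced 5:1 to 0.28 dB above → -11.12 dBFS.

-11.12 dBFS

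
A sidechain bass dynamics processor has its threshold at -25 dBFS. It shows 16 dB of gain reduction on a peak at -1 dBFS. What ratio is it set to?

Input overshoot = -1 − (-25) = 24 dB.
Output overshoot = 24 − 16 = 8 dB.
Ratio = input overshoot / output overshoot = 24 / 8 = 3.

3:1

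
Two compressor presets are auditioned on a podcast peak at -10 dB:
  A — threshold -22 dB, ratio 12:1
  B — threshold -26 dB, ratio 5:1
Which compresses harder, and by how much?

B, by 1.8 dB

A: overshoot 12 dB → output overshoot 1 dB → GR 11 dB.
B: overshoot 16 dB → output overshoot 3.2 dB → GR 12.8 dB.
B applies 1.8 dB more gain reduction.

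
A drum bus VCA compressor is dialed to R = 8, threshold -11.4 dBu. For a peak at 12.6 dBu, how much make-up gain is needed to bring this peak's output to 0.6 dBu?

Overshoot 24 dB → 24/8 = 3 dB after compression, so the compressed level is -11.4 + 3 = -8.4 dBu.
Make-up = target − compressed = 0.6 − (-8.4) = 9 dB.

9 dB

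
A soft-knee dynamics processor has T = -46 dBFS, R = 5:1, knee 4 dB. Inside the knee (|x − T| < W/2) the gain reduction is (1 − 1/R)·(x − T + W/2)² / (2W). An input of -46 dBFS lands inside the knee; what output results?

-46.4 dBFS

x − T + W/2 = -46 − (-46) + 2 = 2.
GR = (1 − 1/5) × 2² / 8 = 0.8 × 4 / 8 = 0.4 dB.
Output = -46 − 0.4 = -46.4 dBFS.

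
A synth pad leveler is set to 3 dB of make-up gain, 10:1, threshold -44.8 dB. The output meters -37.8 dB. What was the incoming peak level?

-4.8 dB

Stripping the +3 dB make-up gives -40.8 dB at the gain stage.
Post-compression overshoot = -40.8 − (-44.8) = 4 dB.
Input overshoot = R × output overshoot = 40 dB → input = -44.8 + 40 = -4.8 dB.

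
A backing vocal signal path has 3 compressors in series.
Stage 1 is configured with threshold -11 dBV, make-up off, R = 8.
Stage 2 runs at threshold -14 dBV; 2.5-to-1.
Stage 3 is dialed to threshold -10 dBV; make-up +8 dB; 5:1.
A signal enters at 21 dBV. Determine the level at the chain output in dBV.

Stage 1: 32 dB above -11 dBV, reduced 8:1 to 4 dB above → -7 dBV.
Stage 2: overshoot 7 dB → 7/2.5 = 2.8 dB → -11.2 dBV.
Stage 3: -11.2 dBV is at or below the -10 dBV threshold — no compression; make-up brings it to -3.2 dBV.

-3.2 dBV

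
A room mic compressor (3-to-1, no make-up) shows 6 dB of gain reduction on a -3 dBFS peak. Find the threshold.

Gain reduction = -3 − (-9) = 6 dB; output overshoot = GR / (R − 1) = 6 / 2 = 3 dB.
Threshold = output − output overshoot = -9 − 3 = -12 dBFS.

-12 dBFS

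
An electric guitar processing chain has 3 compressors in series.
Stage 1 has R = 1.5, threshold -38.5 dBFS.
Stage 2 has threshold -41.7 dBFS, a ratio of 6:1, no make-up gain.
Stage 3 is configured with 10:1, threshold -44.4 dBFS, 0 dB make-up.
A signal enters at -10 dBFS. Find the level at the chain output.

Stage 1: overshoot 28.5 dB → 28.5/1.5 = 19 dB → -19.5 dBFS.
Stage 2: 22.2 dB above -41.7 dBFS, reduced 6:1 to 3.7 dB above → -38 dBFS.
Stage 3: 6.4 dB above -44.4 dBFS, reduced 10:1 to 0.64 dB above → -43.76 dBFS.

-43.76 dBFS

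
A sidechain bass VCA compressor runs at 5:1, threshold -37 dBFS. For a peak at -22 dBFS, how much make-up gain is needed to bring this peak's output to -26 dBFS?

The peak compresses to -37 + 15/5 = -34 dBFS.
To reach -26 dBFS requires -26 − (-34) = 8 dB of make-up.

8 dB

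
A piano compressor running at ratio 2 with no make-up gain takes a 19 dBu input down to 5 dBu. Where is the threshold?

Input is 28 dB above T (since output overshoot × R = input overshoot: (5 − T)·2 = 19 − T gives T = -9 dBu).
Check: -9 + (19 − (-9))/2 = -9 + 14 = 5 dBu. ✓

-9 dBu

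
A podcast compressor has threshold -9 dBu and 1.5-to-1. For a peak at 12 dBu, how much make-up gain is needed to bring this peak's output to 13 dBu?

The peak compresses to -9 + 21/1.5 = 5 dBu.
To reach 13 dBu requires 13 − 5 = 8 dB of make-up.

8 dB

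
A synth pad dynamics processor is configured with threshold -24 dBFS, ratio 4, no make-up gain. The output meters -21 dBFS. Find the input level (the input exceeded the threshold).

-12 dBFS

That's 3 dB above the -24 dBFS threshold.
Undo the ratio: input overshoot = 3 × 4 = 12 dB, giving input = -12 dBFS.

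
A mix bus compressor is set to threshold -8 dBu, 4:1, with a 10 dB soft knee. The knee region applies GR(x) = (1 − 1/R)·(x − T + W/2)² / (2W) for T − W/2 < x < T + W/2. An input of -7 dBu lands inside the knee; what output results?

x − T + W/2 = -7 − (-8) + 5 = 6.
GR = (1 − 1/4) × 6² / 20 = 0.75 × 36 / 20 = 1.35 dB.
Output = -7 − 1.35 = -8.35 dBu.

-8.35 dBu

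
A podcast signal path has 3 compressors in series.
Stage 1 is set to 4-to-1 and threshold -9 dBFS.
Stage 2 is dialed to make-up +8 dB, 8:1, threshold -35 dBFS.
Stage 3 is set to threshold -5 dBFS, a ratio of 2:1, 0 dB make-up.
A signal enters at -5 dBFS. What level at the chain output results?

-23.625 dBFS

Stage 1: -5 dBFS is 4 dB over -9 dBFS; at 4:1 that becomes 1 dB over, giving -8 dBFS.
Stage 2: overshoot 27 dB → 27/8 = 3.375 dB → -31.625 dBFS; +8 dB make-up → -23.625 dBFS.
Stage 3: below threshold (-23.625 ≤ -5); passes unchanged; output -23.625 dBFS.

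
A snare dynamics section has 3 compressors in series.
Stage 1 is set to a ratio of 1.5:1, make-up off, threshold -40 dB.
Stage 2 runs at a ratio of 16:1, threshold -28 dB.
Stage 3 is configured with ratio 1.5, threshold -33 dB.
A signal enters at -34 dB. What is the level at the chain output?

-36 dB

Stage 1: 6 dB above -40 dB, reduced 1.5:1 to 4 dB above → -36 dB.
Stage 2: -36 dB ≤ -28 dB, so stage 2 doesn't engage; output -36 dB.
Stage 3: below threshold (-36 ≤ -33); passes unchanged; output -36 dB.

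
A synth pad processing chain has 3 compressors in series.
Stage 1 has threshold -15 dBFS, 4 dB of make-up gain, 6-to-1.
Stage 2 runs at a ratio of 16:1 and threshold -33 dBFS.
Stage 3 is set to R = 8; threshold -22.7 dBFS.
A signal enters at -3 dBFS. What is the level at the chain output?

Stage 1: 12 dB above -15 dBFS, reduced 6:1 to 2 dB above → -13 dBFS; +4 dB make-up → -9 dBFS.
Stage 2: 24 dB above -33 dBFS, reduced 16:1 to 1.5 dB above → -31.5 dBFS.
Stage 3: -31.5 dBFS ≤ -22.7 dBFS, so stage 3 doesn't engage; output -31.5 dBFS.

-31.5 dBFS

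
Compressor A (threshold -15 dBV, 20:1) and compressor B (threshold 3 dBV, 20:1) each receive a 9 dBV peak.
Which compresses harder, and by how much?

A, by 17.1 dB

A: GR = 24 − 24/20 = 22.8 dB.
B: GR = 6 − 6/20 = 5.7 dB.
A reduces 17.1 dB more.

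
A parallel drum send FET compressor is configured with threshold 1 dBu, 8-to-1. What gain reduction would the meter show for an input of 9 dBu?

7 dB

The signal is 8 dB above threshold.
A 8:1 ratio leaves 1 dB of that excess.
GR = overshoot in − overshoot out = 8 − 1 = 7 dB.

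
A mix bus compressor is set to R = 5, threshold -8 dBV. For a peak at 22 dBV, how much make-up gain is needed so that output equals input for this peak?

The peak compresses to -8 + 30/5 = -2 dBV.
To reach 22 dBV requires 22 − (-2) = 24 dB of make-up.

24 dB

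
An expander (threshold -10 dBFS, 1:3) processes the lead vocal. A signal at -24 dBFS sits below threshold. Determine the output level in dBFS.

The input is 14 dB below the -10 dBFS threshold.
A 1:3 expander multiplies undershoot by 3: 14 × 3 = 42 dB below threshold.
Output = -10 − 42 = -52 dBFS.

-52 dBFS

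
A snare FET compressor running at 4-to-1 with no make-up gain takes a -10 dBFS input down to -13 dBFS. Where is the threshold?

-14 dBFS

Let T be the threshold. Output overshoot = (input overshoot)/R, so -13 − T = (-10 − T)/4.
4·(-13 − T) = -10 − T → 3·T = -52 − (-10) = -42.
T = -42/3 = -14 dBFS.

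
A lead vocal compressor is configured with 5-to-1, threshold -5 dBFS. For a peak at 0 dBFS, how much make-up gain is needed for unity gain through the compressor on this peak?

4 dB

Without make-up, output = threshold + overshoot/5 = -5 + 1 = -4 dBFS.
Gap to target: 4 dB.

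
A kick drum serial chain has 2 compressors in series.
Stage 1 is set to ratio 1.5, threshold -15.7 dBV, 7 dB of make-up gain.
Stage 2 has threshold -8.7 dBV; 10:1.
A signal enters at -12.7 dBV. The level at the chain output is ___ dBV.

-8.5 dBV

Stage 1: overshoot 3 dB → 3/1.5 = 2 dB → -13.7 dBV; +7 dB make-up → -6.7 dBV.
Stage 2: -6.7 dBV is 2 dB over -8.7 dBV; at 10:1 that becomes 0.2 dB over, giving -8.5 dBV.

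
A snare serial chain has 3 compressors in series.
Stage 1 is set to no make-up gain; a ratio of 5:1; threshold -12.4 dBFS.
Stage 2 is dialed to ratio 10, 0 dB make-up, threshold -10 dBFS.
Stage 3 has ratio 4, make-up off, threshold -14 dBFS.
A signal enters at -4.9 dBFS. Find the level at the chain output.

Stage 1: overshoot 7.5 dB → 7.5/5 = 1.5 dB → -10.9 dBFS.
Stage 2: -10.9 dBFS is at or below the -10 dBFS threshold — no compression; output -10.9 dBFS.
Stage 3: 3.1 dB above -14 dBFS, reduced 4:1 to 0.775 dB above → -13.225 dBFS.

-13.225 dBFS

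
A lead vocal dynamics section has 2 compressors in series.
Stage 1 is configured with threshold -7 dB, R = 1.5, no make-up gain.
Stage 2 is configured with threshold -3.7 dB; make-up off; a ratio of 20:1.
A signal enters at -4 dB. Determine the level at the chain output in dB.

Stage 1: 3 dB above -7 dB, reduced 1.5:1 to 2 dB above → -5 dB.
Stage 2: -5 dB is at or below the -3.7 dB threshold — no compression; output -5 dB.

-5 dB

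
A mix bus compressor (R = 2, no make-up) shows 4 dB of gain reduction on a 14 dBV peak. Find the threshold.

Input is 8 dB above T (since output overshoot × R = input overshoot: (10 − T)·2 = 14 − T gives T = 6 dBV).
Check: 6 + (14 − 6)/2 = 6 + 4 = 10 dBV. ✓

6 dBV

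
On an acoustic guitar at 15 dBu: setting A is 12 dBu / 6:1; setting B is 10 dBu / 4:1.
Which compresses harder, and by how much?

A: GR = 3 − 3/6 = 2.5 dB.
B: GR = 5 − 5/4 = 3.75 dB.
B applies 1.25 dB more gain reduction.

B, by 1.25 dB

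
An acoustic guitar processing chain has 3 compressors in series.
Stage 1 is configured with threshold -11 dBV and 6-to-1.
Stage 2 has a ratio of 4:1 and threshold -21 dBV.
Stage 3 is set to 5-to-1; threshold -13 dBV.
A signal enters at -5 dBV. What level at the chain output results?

Stage 1: overshoot 6 dB → 6/6 = 1 dB → -10 dBV.
Stage 2: -10 dBV is 11 dB over -21 dBV; at 4:1 that becomes 2.75 dB over, giving -18.25 dBV.
Stage 3: -18.25 dBV is at or below the -13 dBV threshold — no compression; output -18.25 dBV.

-18.25 dBV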